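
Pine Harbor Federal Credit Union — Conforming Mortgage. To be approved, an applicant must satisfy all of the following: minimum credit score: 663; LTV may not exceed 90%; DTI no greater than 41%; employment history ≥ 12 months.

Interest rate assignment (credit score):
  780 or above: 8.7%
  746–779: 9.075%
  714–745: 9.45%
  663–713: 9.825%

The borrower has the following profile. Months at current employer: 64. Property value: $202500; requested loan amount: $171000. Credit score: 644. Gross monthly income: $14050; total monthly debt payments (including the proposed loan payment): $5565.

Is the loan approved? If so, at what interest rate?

Denied

Credit score 644 < 663 (below minimum)
LTV: 171,000 ÷ 202,500 = 84.4%, within 90% cap
Debt-to-income = 5,565/14,050 = 39.6% — meets 41% limit
Employment 64 ≥ 12 months
Not all requirements met → denied.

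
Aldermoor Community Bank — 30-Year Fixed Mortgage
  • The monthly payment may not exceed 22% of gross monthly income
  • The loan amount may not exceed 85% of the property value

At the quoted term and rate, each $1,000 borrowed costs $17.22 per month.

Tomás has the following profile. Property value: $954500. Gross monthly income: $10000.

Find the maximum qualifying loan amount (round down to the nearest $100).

$127,700

Payment cap: 22% × $10,000 = $2,200/month.
At $17.22 per $1,000, that supports 2,200/17.22 × 1,000 ≈ $127,758 → $127,700.
LTV cap: 85% × $954,500 = $811,325 → $811,300.
Binding constraint: payment-to-income.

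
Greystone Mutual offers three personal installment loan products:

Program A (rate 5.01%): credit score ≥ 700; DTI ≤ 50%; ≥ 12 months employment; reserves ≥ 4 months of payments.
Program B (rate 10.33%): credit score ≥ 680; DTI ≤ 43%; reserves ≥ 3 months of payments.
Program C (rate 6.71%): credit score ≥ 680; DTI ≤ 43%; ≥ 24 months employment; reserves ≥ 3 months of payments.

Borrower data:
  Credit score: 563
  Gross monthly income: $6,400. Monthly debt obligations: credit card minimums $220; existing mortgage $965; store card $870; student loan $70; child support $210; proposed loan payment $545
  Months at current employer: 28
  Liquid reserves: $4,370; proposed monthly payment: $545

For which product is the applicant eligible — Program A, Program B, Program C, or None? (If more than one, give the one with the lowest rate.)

Total debts = (220 + 965 + 870 + 70 + 210 + 545) = 2,880; DTI = 2,880/6,400 = 45%.
Reserves = 4,370/545 = 8.0 months.
Program A: score 563 < 700; DTI 45% ≤ 50%; employment 28 ≥ 12 mo; reserves 8.0 ≥ 4 mo → does not qualify.
Program B: score 563 < 680; DTI 45% > 43%; reserves 8.0 ≥ 3 mo → does not qualify.
Program C: score 563 < 680; DTI 45% > 43%; employment 28 ≥ 24 mo; reserves 8.0 ≥ 3 mo → does not qualify.

None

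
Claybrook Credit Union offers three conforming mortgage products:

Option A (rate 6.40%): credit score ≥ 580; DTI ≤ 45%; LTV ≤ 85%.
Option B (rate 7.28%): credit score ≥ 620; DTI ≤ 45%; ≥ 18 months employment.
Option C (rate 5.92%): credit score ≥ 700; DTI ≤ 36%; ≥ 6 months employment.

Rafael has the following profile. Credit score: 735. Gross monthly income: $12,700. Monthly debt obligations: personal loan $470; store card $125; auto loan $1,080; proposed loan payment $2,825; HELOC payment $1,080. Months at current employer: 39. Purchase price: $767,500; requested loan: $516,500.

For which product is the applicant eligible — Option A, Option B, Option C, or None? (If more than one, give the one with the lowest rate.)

Total debts = (470 + 125 + 1,080 + 2,825 + 1,080) = 5,580; DTI = 5,580/12,700 = 43.9%.
LTV = 516,500/767,500 = 67.3%.
Option A: score 735 ≥ 580; DTI 43.9% ≤ 45%; LTV 67.3% ≤ 85% → qualifies.
Option B: score 735 ≥ 620; DTI 43.9% ≤ 45%; employment 39 ≥ 18 mo → qualifies.
Option C: score 735 ≥ 700; DTI 43.9% > 36%; employment 39 ≥ 6 mo → does not qualify.
Qualifying: Option A, Option B. Lowest rate is 6.40% → Option A.

Option A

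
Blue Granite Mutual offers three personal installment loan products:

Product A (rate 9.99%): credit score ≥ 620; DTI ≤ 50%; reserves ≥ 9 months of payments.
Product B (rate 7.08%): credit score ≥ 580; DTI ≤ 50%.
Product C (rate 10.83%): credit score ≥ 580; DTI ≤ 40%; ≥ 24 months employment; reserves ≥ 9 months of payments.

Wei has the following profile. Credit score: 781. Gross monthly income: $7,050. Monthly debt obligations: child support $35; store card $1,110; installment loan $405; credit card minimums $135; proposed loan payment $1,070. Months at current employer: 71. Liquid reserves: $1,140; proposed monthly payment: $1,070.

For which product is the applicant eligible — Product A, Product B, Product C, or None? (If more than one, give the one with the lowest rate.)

Product B

Total debts = (35 + 1,110 + 405 + 135 + 1,070) = 2,755; DTI = 2,755/7,050 = 39.1%.
Reserves = 1,140/1,070 = 1.1 months.
Product A: score 781 ≥ 620; DTI 39.1% ≤ 50%; reserves 1.1 < 9 mo → does not qualify.
Product B: score 781 ≥ 580; DTI 39.1% ≤ 50% → qualifies.
Product C: score 781 ≥ 580; DTI 39.1% ≤ 40%; employment 71 ≥ 24 mo; reserves 1.1 < 9 mo → does not qualify.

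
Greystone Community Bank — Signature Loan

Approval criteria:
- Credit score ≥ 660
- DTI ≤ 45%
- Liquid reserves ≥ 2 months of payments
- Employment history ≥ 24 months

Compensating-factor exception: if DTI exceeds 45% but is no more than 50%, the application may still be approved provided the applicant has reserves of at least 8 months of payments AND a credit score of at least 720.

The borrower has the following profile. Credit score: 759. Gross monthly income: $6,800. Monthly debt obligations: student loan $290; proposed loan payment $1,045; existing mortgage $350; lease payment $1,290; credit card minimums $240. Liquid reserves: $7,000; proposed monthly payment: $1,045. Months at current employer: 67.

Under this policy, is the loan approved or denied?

Credit score 759 ≥ 660 (meets base)
Total debts = (290 + 1,045 + 350 + 1,290 + 240) = 3,215. DTI = 3,215/6,800 = 47.3% > 45% — standard DTI limit exceeded.
Reserves = 7,000/1,045 = 6.7 months ≥ 2
Employment 67 ≥ 24 months
47.3% falls in the override range (45%–50%), so the compensating-factor test applies.
Override check — reserves: 6.7 mo (short of 8); score: 759 (ok).
Compensating-factor requirement not fully met.

Denied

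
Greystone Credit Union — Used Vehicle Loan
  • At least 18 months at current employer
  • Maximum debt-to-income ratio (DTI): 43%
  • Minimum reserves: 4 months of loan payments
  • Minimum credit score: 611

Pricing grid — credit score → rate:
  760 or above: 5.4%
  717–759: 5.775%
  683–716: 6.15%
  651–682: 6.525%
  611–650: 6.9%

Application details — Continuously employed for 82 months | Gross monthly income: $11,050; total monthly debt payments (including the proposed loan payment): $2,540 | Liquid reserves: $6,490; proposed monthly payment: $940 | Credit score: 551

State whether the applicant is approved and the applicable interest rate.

Credit score 551 < 611 (below minimum)
Debt-to-income = 2,540/11,050 = 23% — meets 43% limit
Reserves: 6,490 ÷ 940 = 6.9 months (meets 4-month minimum)
Employment 82 ≥ 18 months
Not all requirements met → denied.

Denied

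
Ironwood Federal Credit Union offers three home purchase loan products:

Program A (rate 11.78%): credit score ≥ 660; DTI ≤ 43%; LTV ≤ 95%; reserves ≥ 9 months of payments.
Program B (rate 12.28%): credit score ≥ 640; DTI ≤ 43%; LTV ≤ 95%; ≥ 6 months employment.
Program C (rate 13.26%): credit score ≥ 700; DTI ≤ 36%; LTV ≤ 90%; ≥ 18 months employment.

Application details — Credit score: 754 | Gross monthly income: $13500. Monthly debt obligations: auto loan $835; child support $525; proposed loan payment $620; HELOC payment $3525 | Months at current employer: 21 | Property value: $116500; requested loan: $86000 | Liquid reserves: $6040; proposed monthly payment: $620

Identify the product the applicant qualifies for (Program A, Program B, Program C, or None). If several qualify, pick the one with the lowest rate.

Total debts = (835 + 525 + 620 + 3,525) = 5,505; DTI = 5,505/13,500 = 40.8%.
LTV = 86,000/116,500 = 73.8%.
Reserves = 6,040/620 = 9.7 months.
Program A: score 754 ≥ 660; DTI 40.8% ≤ 43%; LTV 73.8% ≤ 95%; reserves 9.7 ≥ 9 mo → qualifies.
Program B: score 754 ≥ 640; DTI 40.8% ≤ 43%; LTV 73.8% ≤ 95%; employment 21 ≥ 6 mo → qualifies.
Program C: score 754 ≥ 700; DTI 40.8% > 36%; LTV 73.8% ≤ 90%; employment 21 ≥ 18 mo → does not qualify.
Qualifying: Program A, Program B. Lowest rate is 11.78% → Program A.

Program A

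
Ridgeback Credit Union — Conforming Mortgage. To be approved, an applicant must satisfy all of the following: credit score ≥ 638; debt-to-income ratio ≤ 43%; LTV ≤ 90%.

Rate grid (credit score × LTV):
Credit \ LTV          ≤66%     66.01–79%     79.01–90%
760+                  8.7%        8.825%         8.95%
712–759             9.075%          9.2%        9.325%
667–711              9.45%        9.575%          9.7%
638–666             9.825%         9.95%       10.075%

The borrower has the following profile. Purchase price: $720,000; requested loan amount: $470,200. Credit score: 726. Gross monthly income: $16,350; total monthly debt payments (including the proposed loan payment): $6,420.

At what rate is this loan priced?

9.075%

Credit score 726 ≥ 638; DTI = 6,420/16,350 = 39.3% ≤ 43%
LTV: 470,200 ÷ 720,000 = 65.3%, within 90% cap
Score 726 is in the 712–759 band; LTV 65.3% is in the ≤66% band → 9.075%.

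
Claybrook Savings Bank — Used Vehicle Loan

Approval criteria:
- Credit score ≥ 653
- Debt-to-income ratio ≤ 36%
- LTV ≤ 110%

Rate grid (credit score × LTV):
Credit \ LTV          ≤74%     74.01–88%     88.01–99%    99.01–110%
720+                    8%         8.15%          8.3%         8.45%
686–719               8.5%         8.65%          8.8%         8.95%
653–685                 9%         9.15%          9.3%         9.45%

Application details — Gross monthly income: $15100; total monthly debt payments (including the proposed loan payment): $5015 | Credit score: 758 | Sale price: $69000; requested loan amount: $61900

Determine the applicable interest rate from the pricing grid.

8.3%

Credit score 758 ≥ 653; DTI = 5,015/15,100 = 33.2% ≤ 36%
LTV = 61,900/69,000 = 89.7% ≤ 110%
Credit 758 → row 720+; LTV 89.7% → column 88.01–99%. Grid cell → 8.3%.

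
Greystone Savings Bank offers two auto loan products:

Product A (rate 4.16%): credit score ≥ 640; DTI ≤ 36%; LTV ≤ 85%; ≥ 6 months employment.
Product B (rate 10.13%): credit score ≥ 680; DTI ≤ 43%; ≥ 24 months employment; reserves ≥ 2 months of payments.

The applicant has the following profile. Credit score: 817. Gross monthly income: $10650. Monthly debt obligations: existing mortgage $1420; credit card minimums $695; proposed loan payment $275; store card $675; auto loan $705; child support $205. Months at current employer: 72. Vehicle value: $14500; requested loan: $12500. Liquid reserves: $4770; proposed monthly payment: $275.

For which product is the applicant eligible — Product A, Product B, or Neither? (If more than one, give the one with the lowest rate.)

Product B

Total debts = (1,420 + 695 + 275 + 675 + 705 + 205) = 3,975; DTI = 3,975/10,650 = 37.3%.
LTV = 12,500/14,500 = 86.2%.
Reserves = 4,770/275 = 17.3 months.
Product A: score 817 ≥ 640; DTI 37.3% > 36%; LTV 86.2% > 85%; employment 72 ≥ 6 mo → does not qualify.
Product B: score 817 ≥ 680; DTI 37.3% ≤ 43%; employment 72 ≥ 24 mo; reserves 17.3 ≥ 2 mo → qualifies.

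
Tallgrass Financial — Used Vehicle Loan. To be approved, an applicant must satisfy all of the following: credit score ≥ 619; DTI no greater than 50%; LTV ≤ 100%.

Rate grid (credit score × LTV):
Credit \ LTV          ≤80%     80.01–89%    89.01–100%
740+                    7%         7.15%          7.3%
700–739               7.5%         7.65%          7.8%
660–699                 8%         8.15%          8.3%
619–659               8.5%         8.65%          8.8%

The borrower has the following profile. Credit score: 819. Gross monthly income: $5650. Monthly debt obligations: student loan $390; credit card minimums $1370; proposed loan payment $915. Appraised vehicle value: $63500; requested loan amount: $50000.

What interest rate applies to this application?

Credit score 819 ≥ 619; Total monthly debts = (390 + 1,370 + 915) = 2,675. Debt-to-income = 2,675/5,650 = 47.3% — meets 50% limit
LTV: 50,000 ÷ 63,500 = 78.7%, within 100% cap
Row: 819 falls in 740+. Column: 78.7% falls in ≤80%. Rate = 7%.

7%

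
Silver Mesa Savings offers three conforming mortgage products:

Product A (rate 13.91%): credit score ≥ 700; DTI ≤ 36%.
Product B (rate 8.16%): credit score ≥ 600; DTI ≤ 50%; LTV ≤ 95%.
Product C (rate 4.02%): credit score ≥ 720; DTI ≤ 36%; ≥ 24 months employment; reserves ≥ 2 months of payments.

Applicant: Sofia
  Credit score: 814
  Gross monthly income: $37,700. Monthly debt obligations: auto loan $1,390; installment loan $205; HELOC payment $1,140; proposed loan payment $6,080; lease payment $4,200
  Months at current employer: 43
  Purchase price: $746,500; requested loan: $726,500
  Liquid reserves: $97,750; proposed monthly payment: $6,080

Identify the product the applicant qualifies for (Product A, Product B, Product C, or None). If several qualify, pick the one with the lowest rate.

Total debts = (1,390 + 205 + 1,140 + 6,080 + 4,200) = 13,015; DTI = 13,015/37,700 = 34.5%.
LTV = 726,500/746,500 = 97.3%.
Reserves = 97,750/6,080 = 16.1 months.
Product A: score 814 ≥ 700; DTI 34.5% ≤ 36% → qualifies.
Product B: score 814 ≥ 600; DTI 34.5% ≤ 50%; LTV 97.3% > 95% → does not qualify.
Product C: score 814 ≥ 720; DTI 34.5% ≤ 36%; employment 43 ≥ 24 mo; reserves 16.1 ≥ 2 mo → qualifies.
Qualifying: Product A, Product C. Lowest rate is 4.02% → Product C.

Product C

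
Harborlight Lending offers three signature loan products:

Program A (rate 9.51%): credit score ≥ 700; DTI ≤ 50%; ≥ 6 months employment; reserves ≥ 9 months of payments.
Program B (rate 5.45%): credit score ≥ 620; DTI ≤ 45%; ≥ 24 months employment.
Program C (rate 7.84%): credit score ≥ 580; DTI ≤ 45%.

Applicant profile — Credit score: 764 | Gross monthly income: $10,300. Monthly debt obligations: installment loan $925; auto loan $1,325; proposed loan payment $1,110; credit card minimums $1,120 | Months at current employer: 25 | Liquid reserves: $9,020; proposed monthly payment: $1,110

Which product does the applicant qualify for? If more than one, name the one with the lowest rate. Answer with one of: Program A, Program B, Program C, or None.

Program B

Total debts = (925 + 1,325 + 1,110 + 1,120) = 4,480; DTI = 4,480/10,300 = 43.5%.
Reserves = 9,020/1,110 = 8.1 months.
Program A: score 764 ≥ 700; DTI 43.5% ≤ 50%; employment 25 ≥ 6 mo; reserves 8.1 < 9 mo → does not qualify.
Program B: score 764 ≥ 620; DTI 43.5% ≤ 45%; employment 25 ≥ 24 mo → qualifies.
Program C: score 764 ≥ 580; DTI 43.5% ≤ 45% → qualifies.
Qualifying: Program B, Program C. Lowest rate is 5.45% → Program B.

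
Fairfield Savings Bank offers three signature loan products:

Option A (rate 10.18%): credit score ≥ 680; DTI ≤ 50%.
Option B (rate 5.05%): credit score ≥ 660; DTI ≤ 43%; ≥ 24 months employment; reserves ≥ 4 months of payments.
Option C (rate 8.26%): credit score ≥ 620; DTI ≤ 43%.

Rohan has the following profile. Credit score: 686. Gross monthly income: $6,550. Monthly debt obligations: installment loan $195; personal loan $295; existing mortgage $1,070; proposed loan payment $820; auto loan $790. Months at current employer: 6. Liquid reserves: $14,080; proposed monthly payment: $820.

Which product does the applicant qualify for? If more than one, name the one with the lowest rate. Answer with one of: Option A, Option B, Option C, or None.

Total debts = (195 + 295 + 1,070 + 820 + 790) = 3,170; DTI = 3,170/6,550 = 48.4%.
Reserves = 14,080/820 = 17.2 months.
Option A: score 686 ≥ 680; DTI 48.4% ≤ 50% → qualifies.
Option B: score 686 ≥ 660; DTI 48.4% > 43%; employment 6 < 24 mo; reserves 17.2 ≥ 4 mo → does not qualify.
Option C: score 686 ≥ 620; DTI 48.4% > 43% → does not qualify.

Option A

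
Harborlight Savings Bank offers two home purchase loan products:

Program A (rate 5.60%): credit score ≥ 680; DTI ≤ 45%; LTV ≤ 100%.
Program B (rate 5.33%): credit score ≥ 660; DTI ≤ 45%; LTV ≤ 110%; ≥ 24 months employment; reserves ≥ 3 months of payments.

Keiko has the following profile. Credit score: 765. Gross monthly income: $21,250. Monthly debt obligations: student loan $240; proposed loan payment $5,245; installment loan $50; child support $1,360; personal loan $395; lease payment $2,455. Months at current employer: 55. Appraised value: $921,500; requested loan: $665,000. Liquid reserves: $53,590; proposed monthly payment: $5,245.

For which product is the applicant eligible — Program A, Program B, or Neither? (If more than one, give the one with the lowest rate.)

Total debts = (240 + 5,245 + 50 + 1,360 + 395 + 2,455) = 9,745; DTI = 9,745/21,250 = 45.9%.
LTV = 665,000/921,500 = 72.2%.
Reserves = 53,590/5,245 = 10.2 months.
Program A: score 765 ≥ 680; DTI 45.9% > 45%; LTV 72.2% ≤ 100% → does not qualify.
Program B: score 765 ≥ 660; DTI 45.9% > 45%; LTV 72.2% ≤ 110%; employment 55 ≥ 24 mo; reserves 10.2 ≥ 3 mo → does not qualify.

Neither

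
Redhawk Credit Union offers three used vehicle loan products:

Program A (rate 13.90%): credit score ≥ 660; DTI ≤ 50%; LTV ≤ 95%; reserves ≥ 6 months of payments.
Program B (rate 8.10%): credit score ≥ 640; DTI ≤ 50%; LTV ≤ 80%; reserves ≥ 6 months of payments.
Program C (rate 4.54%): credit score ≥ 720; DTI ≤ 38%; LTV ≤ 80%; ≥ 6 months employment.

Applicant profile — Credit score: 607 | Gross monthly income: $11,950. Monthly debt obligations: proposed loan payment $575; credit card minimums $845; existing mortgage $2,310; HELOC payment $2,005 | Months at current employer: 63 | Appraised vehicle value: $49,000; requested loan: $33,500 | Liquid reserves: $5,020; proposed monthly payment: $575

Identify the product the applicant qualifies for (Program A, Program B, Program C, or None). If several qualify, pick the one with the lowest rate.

None

Total debts = (575 + 845 + 2,310 + 2,005) = 5,735; DTI = 5,735/11,950 = 48%.
LTV = 33,500/49,000 = 68.4%.
Reserves = 5,020/575 = 8.7 months.
Program A: score 607 < 660; DTI 48% ≤ 50%; LTV 68.4% ≤ 95%; reserves 8.7 ≥ 6 mo → does not qualify.
Program B: score 607 < 640; DTI 48% ≤ 50%; LTV 68.4% ≤ 80%; reserves 8.7 ≥ 6 mo → does not qualify.
Program C: score 607 < 720; DTI 48% > 38%; LTV 68.4% ≤ 80%; employment 63 ≥ 6 mo → does not qualify.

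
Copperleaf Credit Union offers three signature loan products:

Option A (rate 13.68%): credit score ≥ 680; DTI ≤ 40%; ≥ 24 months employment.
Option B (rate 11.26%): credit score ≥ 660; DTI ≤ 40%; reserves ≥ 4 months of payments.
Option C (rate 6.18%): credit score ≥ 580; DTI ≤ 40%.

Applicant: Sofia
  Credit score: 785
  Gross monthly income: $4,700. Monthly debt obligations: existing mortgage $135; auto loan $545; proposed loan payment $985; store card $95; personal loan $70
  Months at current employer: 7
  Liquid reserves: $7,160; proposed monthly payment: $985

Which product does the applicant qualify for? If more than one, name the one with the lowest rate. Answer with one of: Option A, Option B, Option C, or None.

Option C

Total debts = (135 + 545 + 985 + 95 + 70) = 1,830; DTI = 1,830/4,700 = 38.9%.
Reserves = 7,160/985 = 7.3 months.
Option A: score 785 ≥ 680; DTI 38.9% ≤ 40%; employment 7 < 24 mo → does not qualify.
Option B: score 785 ≥ 660; DTI 38.9% ≤ 40%; reserves 7.3 ≥ 4 mo → qualifies.
Option C: score 785 ≥ 580; DTI 38.9% ≤ 40% → qualifies.
Qualifying: Option B, Option C. Lowest rate is 6.18% → Option C.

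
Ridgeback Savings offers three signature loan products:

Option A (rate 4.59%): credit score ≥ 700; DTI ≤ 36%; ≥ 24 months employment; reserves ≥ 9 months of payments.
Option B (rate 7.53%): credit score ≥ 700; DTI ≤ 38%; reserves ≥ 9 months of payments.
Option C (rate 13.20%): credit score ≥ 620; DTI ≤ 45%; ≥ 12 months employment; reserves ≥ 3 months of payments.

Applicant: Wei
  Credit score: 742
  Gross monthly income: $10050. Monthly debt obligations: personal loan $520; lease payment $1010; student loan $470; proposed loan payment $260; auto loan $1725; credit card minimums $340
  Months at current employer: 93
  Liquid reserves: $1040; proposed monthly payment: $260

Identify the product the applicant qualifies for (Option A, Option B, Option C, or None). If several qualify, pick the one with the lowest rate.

Option C

Total debts = (520 + 1,010 + 470 + 260 + 1,725 + 340) = 4,325; DTI = 4,325/10,050 = 43%.
Reserves = 1,040/260 = 4.0 months.
Option A: score 742 ≥ 700; DTI 43% > 36%; employment 93 ≥ 24 mo; reserves 4.0 < 9 mo → does not qualify.
Option B: score 742 ≥ 700; DTI 43% > 38%; reserves 4.0 < 9 mo → does not qualify.
Option C: score 742 ≥ 620; DTI 43% ≤ 45%; employment 93 ≥ 12 mo; reserves 4.0 ≥ 3 mo → qualifies.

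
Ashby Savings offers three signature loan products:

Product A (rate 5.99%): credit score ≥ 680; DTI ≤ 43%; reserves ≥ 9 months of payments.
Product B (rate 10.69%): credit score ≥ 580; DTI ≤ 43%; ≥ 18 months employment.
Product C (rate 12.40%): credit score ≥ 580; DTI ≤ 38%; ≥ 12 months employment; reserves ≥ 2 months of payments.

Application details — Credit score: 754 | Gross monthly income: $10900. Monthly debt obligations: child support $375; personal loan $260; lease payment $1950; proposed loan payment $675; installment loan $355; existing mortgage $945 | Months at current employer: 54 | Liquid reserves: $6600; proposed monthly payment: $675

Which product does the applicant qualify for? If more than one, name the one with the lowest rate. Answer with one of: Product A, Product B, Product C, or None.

Product A

Total debts = (375 + 260 + 1,950 + 675 + 355 + 945) = 4,560; DTI = 4,560/10,900 = 41.8%.
Reserves = 6,600/675 = 9.8 months.
Product A: score 754 ≥ 680; DTI 41.8% ≤ 43%; reserves 9.8 ≥ 9 mo → qualifies.
Product B: score 754 ≥ 580; DTI 41.8% ≤ 43%; employment 54 ≥ 18 mo → qualifies.
Product C: score 754 ≥ 580; DTI 41.8% > 38%; employment 54 ≥ 12 mo; reserves 9.8 ≥ 2 mo → does not qualify.
Qualifying: Product A, Product B. Lowest rate is 5.99% → Product A.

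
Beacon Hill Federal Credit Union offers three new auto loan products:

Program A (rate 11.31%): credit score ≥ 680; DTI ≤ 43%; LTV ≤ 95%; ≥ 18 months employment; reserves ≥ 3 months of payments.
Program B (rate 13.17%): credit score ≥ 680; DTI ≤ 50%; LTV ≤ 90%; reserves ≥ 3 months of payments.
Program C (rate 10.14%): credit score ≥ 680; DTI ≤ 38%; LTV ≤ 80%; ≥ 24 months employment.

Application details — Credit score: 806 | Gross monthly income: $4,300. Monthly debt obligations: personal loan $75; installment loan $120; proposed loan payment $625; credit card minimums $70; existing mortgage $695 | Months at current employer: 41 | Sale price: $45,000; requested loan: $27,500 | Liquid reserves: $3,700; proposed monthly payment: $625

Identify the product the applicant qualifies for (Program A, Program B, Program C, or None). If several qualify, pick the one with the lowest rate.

Total debts = (75 + 120 + 625 + 70 + 695) = 1,585; DTI = 1,585/4,300 = 36.9%.
LTV = 27,500/45,000 = 61.1%.
Reserves = 3,700/625 = 5.9 months.
Program A: score 806 ≥ 680; DTI 36.9% ≤ 43%; LTV 61.1% ≤ 95%; employment 41 ≥ 18 mo; reserves 5.9 ≥ 3 mo → qualifies.
Program B: score 806 ≥ 680; DTI 36.9% ≤ 50%; LTV 61.1% ≤ 90%; reserves 5.9 ≥ 3 mo → qualifies.
Program C: score 806 ≥ 680; DTI 36.9% ≤ 38%; LTV 61.1% ≤ 80%; employment 41 ≥ 24 mo → qualifies.
Qualifying: Program A, Program B, Program C. Lowest rate is 10.14% → Program C.

Program C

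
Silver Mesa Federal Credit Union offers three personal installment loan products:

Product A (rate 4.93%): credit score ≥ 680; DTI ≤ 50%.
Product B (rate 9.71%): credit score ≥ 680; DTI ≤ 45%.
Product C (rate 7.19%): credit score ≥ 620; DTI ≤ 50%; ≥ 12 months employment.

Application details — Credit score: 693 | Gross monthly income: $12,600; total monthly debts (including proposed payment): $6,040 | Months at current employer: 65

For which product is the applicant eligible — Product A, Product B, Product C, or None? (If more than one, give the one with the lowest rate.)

DTI = 6,040/12,600 = 47.9%.
Product A: score 693 ≥ 680; DTI 47.9% ≤ 50% → qualifies.
Product B: score 693 ≥ 680; DTI 47.9% > 45% → does not qualify.
Product C: score 693 ≥ 620; DTI 47.9% ≤ 50%; employment 65 ≥ 12 mo → qualifies.
Qualifying: Product A, Product C. Lowest rate is 4.93% → Product A.

Product A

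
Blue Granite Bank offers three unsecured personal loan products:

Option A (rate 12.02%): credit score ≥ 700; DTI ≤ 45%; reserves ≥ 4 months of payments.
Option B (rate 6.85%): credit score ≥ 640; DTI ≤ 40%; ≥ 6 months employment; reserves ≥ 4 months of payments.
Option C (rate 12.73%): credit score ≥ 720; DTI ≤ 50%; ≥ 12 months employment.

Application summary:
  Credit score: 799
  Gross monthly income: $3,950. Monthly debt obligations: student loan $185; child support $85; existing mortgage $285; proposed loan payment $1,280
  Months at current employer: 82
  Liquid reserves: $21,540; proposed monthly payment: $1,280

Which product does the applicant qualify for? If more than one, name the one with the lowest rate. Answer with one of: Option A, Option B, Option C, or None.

Total debts = (185 + 85 + 285 + 1,280) = 1,835; DTI = 1,835/3,950 = 46.5%.
Reserves = 21,540/1,280 = 16.8 months.
Option A: score 799 ≥ 700; DTI 46.5% > 45%; reserves 16.8 ≥ 4 mo → does not qualify.
Option B: score 799 ≥ 640; DTI 46.5% > 40%; employment 82 ≥ 6 mo; reserves 16.8 ≥ 4 mo → does not qualify.
Option C: score 799 ≥ 720; DTI 46.5% ≤ 50%; employment 82 ≥ 12 mo → qualifies.

Option C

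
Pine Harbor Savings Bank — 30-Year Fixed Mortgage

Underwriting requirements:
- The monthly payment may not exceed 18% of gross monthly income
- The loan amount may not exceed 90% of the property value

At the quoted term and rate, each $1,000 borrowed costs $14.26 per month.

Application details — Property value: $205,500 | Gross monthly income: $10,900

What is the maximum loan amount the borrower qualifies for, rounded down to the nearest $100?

Payment cap: 18% × $10,900 = $1,962/month.
At $14.26 per $1,000, that supports 1,962/14.26 × 1,000 ≈ $137,587 → $137,500.
LTV cap: 90% × $205,500 = $184,950 → $184,900.
Binding constraint: payment-to-income.

$137,500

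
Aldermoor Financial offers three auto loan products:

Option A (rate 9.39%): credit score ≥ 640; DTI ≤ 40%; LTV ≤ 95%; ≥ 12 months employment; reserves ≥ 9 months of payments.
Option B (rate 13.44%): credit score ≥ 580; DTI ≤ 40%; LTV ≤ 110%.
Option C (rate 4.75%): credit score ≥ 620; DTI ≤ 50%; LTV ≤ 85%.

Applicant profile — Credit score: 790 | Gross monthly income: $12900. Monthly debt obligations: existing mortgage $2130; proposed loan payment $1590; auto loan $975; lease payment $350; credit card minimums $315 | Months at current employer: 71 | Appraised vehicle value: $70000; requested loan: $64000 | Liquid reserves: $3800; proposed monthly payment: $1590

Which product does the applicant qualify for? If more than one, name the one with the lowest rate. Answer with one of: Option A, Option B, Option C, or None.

Total debts = (2,130 + 1,590 + 975 + 350 + 315) = 5,360; DTI = 5,360/12,900 = 41.6%.
LTV = 64,000/70,000 = 91.4%.
Reserves = 3,800/1,590 = 2.4 months.
Option A: score 790 ≥ 640; DTI 41.6% > 40%; LTV 91.4% ≤ 95%; employment 71 ≥ 12 mo; reserves 2.4 < 9 mo → does not qualify.
Option B: score 790 ≥ 580; DTI 41.6% > 40%; LTV 91.4% ≤ 110% → does not qualify.
Option C: score 790 ≥ 620; DTI 41.6% ≤ 50%; LTV 91.4% > 85% → does not qualify.

None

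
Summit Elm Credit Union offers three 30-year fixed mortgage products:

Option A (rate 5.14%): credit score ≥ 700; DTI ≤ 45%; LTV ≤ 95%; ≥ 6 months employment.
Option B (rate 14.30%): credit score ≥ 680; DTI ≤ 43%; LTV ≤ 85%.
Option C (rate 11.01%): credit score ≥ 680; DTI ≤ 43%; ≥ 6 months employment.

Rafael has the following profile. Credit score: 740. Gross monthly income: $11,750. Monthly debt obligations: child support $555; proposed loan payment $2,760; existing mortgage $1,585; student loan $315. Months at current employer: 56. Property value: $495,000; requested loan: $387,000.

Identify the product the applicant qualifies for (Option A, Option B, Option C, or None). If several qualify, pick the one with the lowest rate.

Option A

Total debts = (555 + 2,760 + 1,585 + 315) = 5,215; DTI = 5,215/11,750 = 44.4%.
LTV = 387,000/495,000 = 78.2%.
Option A: score 740 ≥ 700; DTI 44.4% ≤ 45%; LTV 78.2% ≤ 95%; employment 56 ≥ 6 mo → qualifies.
Option B: score 740 ≥ 680; DTI 44.4% > 43%; LTV 78.2% ≤ 85% → does not qualify.
Option C: score 740 ≥ 680; DTI 44.4% > 43%; employment 56 ≥ 6 mo → does not qualify.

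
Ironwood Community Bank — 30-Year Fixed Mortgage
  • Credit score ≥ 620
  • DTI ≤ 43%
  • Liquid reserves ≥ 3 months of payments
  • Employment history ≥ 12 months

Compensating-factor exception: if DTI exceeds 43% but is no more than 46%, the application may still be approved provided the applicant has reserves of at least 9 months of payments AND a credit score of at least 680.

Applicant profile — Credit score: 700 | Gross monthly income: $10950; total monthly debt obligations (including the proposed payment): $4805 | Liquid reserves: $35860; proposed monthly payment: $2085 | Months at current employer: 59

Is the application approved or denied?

Credit score 700 ≥ 620 (meets base)
DTI: 4,805 ÷ 10,950 = 43.9%, over the 43% base limit.
Reserves = 35,860/2,085 = 17.2 months ≥ 3
Employment 59 ≥ 12 months
43.9% falls in the override range (43%–46%), so the compensating-factor test applies.
Reserves 17.2 ≥ 9 months; credit score 700 ≥ 680.
Both compensating conditions met → exception applies.

Approved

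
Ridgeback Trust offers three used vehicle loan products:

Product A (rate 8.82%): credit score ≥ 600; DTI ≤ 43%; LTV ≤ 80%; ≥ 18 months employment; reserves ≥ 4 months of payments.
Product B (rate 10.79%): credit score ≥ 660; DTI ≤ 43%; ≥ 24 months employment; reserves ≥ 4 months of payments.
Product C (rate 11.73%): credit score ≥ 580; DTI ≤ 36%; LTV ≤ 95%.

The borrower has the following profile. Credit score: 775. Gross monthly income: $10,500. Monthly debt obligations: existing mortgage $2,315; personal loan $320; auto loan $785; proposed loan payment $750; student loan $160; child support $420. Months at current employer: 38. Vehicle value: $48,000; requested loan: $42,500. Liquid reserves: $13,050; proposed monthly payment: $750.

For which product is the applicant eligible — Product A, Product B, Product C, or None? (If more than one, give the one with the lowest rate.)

Total debts = (2,315 + 320 + 785 + 750 + 160 + 420) = 4,750; DTI = 4,750/10,500 = 45.2%.
LTV = 42,500/48,000 = 88.5%.
Reserves = 13,050/750 = 17.4 months.
Product A: score 775 ≥ 600; DTI 45.2% > 43%; LTV 88.5% > 80%; employment 38 ≥ 18 mo; reserves 17.4 ≥ 4 mo → does not qualify.
Product B: score 775 ≥ 660; DTI 45.2% > 43%; employment 38 ≥ 24 mo; reserves 17.4 ≥ 4 mo → does not qualify.
Product C: score 775 ≥ 580; DTI 45.2% > 36%; LTV 88.5% ≤ 95% → does not qualify.

None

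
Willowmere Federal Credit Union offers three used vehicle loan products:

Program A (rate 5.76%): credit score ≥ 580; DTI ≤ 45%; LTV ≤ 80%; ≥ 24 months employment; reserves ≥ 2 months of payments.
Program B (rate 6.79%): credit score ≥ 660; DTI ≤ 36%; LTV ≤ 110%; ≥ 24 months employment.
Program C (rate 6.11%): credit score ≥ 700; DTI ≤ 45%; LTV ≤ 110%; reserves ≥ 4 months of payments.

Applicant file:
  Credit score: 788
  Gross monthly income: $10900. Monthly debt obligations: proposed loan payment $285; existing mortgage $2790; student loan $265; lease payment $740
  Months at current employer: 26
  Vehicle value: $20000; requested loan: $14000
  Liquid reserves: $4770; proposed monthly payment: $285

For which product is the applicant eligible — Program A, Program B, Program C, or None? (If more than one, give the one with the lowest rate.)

Total debts = (285 + 2,790 + 265 + 740) = 4,080; DTI = 4,080/10,900 = 37.4%.
LTV = 14,000/20,000 = 70%.
Reserves = 4,770/285 = 16.7 months.
Program A: score 788 ≥ 580; DTI 37.4% ≤ 45%; LTV 70% ≤ 80%; employment 26 ≥ 24 mo; reserves 16.7 ≥ 2 mo → qualifies.
Program B: score 788 ≥ 660; DTI 37.4% > 36%; LTV 70% ≤ 110%; employment 26 ≥ 24 mo → does not qualify.
Program C: score 788 ≥ 700; DTI 37.4% ≤ 45%; LTV 70% ≤ 110%; reserves 16.7 ≥ 4 mo → qualifies.
Qualifying: Program A, Program C. Lowest rate is 5.76% → Program A.

Program A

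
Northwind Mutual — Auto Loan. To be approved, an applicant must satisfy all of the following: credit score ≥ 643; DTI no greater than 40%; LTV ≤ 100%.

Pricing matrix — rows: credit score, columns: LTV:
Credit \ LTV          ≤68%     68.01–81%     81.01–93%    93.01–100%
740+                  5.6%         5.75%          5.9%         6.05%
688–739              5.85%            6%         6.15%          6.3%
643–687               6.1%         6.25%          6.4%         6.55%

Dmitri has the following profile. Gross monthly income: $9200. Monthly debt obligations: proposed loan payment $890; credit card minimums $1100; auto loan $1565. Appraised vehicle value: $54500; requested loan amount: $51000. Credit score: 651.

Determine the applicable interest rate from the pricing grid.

Credit score 651 ≥ 643; Total monthly debts = (890 + 1,100 + 1,565) = 3,555. DTI: 3,555 ÷ 9,200 = 38.6%, within the 40% cap
LTV: 51,000 ÷ 54,500 = 93.6%, within 100% cap
Row: 651 falls in 643–687. Column: 93.6% falls in 93.01–100%. Rate = 6.55%.

6.55%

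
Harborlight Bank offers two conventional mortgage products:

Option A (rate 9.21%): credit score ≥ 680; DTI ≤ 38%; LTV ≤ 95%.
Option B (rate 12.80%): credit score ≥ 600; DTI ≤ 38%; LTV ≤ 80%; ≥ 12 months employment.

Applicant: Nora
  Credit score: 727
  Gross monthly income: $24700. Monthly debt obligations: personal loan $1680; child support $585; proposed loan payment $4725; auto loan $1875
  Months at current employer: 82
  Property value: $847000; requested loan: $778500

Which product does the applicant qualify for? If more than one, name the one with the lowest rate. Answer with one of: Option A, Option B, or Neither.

Option A

Total debts = (1,680 + 585 + 4,725 + 1,875) = 8,865; DTI = 8,865/24,700 = 35.9%.
LTV = 778,500/847,000 = 91.9%.
Option A: score 727 ≥ 680; DTI 35.9% ≤ 38%; LTV 91.9% ≤ 95% → qualifies.
Option B: score 727 ≥ 600; DTI 35.9% ≤ 38%; LTV 91.9% > 80%; employment 82 ≥ 12 mo → does not qualify.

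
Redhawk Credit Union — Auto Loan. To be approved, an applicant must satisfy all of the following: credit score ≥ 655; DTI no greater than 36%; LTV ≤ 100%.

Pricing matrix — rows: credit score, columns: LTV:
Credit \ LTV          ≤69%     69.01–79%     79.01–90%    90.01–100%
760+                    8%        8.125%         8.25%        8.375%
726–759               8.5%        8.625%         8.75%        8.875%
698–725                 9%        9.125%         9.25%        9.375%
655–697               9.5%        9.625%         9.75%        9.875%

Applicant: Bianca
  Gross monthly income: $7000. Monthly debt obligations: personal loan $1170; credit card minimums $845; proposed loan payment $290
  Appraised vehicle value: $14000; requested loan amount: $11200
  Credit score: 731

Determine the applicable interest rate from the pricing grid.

8.75%

Credit score 731 ≥ 655; Total monthly debts = (1,170 + 845 + 290) = 2,305. DTI: 2,305 ÷ 7,000 = 32.9%, within the 36% cap
Loan-to-value = 11,200/14,000 = 80% — pass (100% max)
Score 731 is in the 726–759 band; LTV 80% is in the 79.01–90% band → 8.75%.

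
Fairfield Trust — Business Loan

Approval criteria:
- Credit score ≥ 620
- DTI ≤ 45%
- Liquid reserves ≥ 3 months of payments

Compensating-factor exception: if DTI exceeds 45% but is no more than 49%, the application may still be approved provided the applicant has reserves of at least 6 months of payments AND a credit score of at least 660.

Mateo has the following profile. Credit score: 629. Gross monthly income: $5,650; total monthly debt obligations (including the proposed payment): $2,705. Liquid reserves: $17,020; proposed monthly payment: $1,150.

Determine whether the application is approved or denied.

Denied

Credit score 629 ≥ 620 (meets base)
DTI: 2,705 ÷ 5,650 = 47.9%, over the 45% base limit.
Reserves = 17,020/1,150 = 14.8 months ≥ 3
47.9% falls in the override range (45%–49%), so the compensating-factor test applies.
Override check — reserves: 14.8 mo (ok); score: 629 (below 660).
Override conditions not both satisfied; exception does not apply.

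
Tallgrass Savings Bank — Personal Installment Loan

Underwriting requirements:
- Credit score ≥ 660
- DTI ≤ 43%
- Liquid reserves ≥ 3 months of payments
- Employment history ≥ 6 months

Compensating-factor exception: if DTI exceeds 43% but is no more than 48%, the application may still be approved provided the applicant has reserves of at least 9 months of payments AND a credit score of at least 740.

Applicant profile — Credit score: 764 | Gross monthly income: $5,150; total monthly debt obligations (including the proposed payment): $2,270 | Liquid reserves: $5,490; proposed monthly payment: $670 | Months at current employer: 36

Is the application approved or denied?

Credit score 764 ≥ 660 (meets base)
DTI = 2,270/5,150 = 44.1% > 43% — standard DTI limit exceeded.
Reserves: 5,490 ÷ 670 = 8.2 months (meets 3-month minimum)
Employment 36 ≥ 6 months
44.1% falls in the override range (43%–48%), so the compensating-factor test applies.
Override check — reserves: 8.2 mo (short of 9); score: 764 (ok).
Override conditions not both satisfied; exception does not apply.

Denied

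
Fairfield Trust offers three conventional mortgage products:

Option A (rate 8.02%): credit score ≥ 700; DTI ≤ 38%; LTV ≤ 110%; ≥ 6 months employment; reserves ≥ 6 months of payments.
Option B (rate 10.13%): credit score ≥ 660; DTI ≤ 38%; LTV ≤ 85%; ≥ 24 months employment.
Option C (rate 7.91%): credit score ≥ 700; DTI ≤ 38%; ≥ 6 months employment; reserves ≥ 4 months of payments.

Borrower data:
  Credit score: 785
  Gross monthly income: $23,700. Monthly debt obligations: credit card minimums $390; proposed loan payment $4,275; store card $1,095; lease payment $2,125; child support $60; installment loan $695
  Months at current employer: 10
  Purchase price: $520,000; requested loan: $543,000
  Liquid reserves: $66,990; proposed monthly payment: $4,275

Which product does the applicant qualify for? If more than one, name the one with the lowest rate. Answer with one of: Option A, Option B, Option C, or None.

Option C

Total debts = (390 + 4,275 + 1,095 + 2,125 + 60 + 695) = 8,640; DTI = 8,640/23,700 = 36.5%.
LTV = 543,000/520,000 = 104.4%.
Reserves = 66,990/4,275 = 15.7 months.
Option A: score 785 ≥ 700; DTI 36.5% ≤ 38%; LTV 104.4% ≤ 110%; employment 10 ≥ 6 mo; reserves 15.7 ≥ 6 mo → qualifies.
Option B: score 785 ≥ 660; DTI 36.5% ≤ 38%; LTV 104.4% > 85%; employment 10 < 24 mo → does not qualify.
Option C: score 785 ≥ 700; DTI 36.5% ≤ 38%; employment 10 ≥ 6 mo; reserves 15.7 ≥ 4 mo → qualifies.
Qualifying: Option A, Option C. Lowest rate is 7.91% → Option C.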